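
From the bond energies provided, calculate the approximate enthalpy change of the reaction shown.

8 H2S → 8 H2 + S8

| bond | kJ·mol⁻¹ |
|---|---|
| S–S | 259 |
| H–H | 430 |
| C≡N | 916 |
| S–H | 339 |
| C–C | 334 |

ΔH ≈ −88 kJ

Bonds broken (reactants):
  S–H: 16 × 339 = 5424
  Σ(broken) = 5424 kJ
Bonds formed (products):
  H–H: 8 × 430 = 3440
  S–S: 8 × 259 = 2072
  Σ(formed) = 5512 kJ
ΔH = Σ(broken) − Σ(formed) = 5424 − 5512 = −88 kJ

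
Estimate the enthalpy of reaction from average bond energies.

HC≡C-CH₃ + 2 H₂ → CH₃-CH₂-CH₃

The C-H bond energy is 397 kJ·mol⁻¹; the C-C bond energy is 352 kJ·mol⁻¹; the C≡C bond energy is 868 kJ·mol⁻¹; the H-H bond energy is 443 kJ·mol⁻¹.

ΔH ≈ −186 kJ

Bonds broken (reactants):
  C≡C: 1 × 868 = 868
  C-C: 1 × 352 = 352
  C-H: 4 × 397 = 1588
  H-H: 2 × 443 = 886
  Σ(broken) = 3694 kJ
Bonds formed (products):
  C-C: 2 × 352 = 704
  C-H: 8 × 397 = 3176
  Σ(formed) = 3880 kJ
ΔH = Σ(broken) − Σ(formed) = 3694 − 3880 = −186 kJ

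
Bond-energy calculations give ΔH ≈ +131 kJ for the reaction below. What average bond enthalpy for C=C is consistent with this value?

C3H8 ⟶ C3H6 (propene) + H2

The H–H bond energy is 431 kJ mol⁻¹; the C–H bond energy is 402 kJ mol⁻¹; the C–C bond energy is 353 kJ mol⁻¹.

D(C=C) ≈ 595 kJ/mol

Let D be the C=C bond energy.
Σ(broken) = 2×353 + 8×402 = 3922
Σ(formed) = 1×353 + 6×402 + 1×D + 1×431 = 3196 + D
ΔH = Σ(broken) − Σ(formed) = (3922) − (3196 + D) = +726 − D
Setting this equal to +131 kJ gives D = 595 kJ/mol.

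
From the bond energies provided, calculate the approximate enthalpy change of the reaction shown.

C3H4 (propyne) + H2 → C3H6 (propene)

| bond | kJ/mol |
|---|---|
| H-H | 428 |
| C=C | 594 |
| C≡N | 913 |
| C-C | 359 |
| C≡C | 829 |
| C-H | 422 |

ΔH ≈ −181 kJ

Bonds broken (reactants):
  C≡C: 1 × 829 = 829
  C-C: 1 × 359 = 359
  C-H: 4 × 422 = 1688
  H-H: 1 × 428 = 428
  Σ(broken) = 3304 kJ
Bonds formed (products):
  C-C: 1 × 359 = 359
  C-H: 6 × 422 = 2532
  C=C: 1 × 594 = 594
  Σ(formed) = 3485 kJ
ΔH = Σ(broken) − Σ(formed) = 3304 − 3485 = −181 kJ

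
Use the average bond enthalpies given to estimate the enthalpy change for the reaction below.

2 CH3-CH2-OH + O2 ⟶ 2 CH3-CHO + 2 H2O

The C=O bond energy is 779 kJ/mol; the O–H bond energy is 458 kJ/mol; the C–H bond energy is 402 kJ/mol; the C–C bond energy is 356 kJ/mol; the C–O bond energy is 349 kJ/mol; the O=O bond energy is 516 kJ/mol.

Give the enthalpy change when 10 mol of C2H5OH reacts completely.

Bonds broken (reactants):
  C–C: 2 × 356 = 712
  C–H: 10 × 402 = 4020
  C–O: 2 × 349 = 698
  O–H: 2 × 458 = 916
  O=O: 1 × 516 = 516
  Σ(broken) = 6862 kJ
Bonds formed (products):
  C–C: 2 × 356 = 712
  C–H: 8 × 402 = 3216
  C=O: 2 × 779 = 1558
  O–H: 4 × 458 = 1832
  Σ(formed) = 7318 kJ
ΔH = Σ(broken) − Σ(formed) = 6862 − 7318 = −456 kJ
For 5× the reaction as written: 5 × (−456) = −2280 kJ

ΔH = −2280 kJ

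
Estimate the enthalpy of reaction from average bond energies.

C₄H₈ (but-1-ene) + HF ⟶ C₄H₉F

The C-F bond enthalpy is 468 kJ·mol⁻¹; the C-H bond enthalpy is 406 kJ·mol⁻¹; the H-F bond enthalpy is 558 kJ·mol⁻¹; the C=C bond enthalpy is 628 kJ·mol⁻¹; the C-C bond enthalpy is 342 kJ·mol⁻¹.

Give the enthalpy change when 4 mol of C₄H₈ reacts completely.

Bonds broken (reactants):
  C-C: 2 × 342 = 684
  C-H: 8 × 406 = 3248
  C=C: 1 × 628 = 628
  H-F: 1 × 558 = 558
  Σ(broken) = 5118 kJ
Bonds formed (products):
  C-C: 3 × 342 = 1026
  C-F: 1 × 468 = 468
  C-H: 9 × 406 = 3654
  Σ(formed) = 5148 kJ
ΔH = Σ(broken) − Σ(formed) = 5118 − 5148 = −30 kJ
For 4× the reaction as written: 4 × (−30) = −120 kJ

ΔH = −120 kJ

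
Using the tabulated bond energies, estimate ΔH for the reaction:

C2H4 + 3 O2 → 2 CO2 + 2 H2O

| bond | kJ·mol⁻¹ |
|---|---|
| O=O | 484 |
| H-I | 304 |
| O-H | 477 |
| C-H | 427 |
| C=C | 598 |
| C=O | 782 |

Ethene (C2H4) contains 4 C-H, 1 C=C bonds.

ΔH ≈ −1278 kJ

Bonds broken (reactants):
  C-H: 4 × 427 = 1708
  C=C: 1 × 598 = 598
  O=O: 3 × 484 = 1452
  Σ(broken) = 3758 kJ
Bonds formed (products):
  C=O: 4 × 782 = 3128
  O-H: 4 × 477 = 1908
  Σ(formed) = 5036 kJ
ΔH = Σ(broken) − Σ(formed) = 3758 − 5036 = −1278 kJ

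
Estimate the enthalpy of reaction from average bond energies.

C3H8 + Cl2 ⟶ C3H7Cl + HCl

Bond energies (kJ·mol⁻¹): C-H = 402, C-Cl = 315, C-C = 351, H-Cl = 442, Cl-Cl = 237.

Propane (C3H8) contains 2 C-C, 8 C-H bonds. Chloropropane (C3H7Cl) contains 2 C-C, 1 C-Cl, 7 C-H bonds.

Bonds broken (reactants):
  C-C: 2 × 351 = 702
  C-H: 8 × 402 = 3216
  Cl-Cl: 1 × 237 = 237
  Σ(broken) = 4155 kJ
Bonds formed (products):
  C-C: 2 × 351 = 702
  C-Cl: 1 × 315 = 315
  C-H: 7 × 402 = 2814
  H-Cl: 1 × 442 = 442
  Σ(formed) = 4273 kJ
ΔH = Σ(broken) − Σ(formed) = 4155 − 4273 = −118 kJ

ΔH ≈ −118 kJ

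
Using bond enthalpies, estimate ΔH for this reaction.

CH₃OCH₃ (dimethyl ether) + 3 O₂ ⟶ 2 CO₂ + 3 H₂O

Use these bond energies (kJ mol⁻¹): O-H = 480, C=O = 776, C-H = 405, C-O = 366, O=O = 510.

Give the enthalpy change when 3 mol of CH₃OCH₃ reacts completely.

Bonds broken (reactants):
  C-H: 6 × 405 = 2430
  C-O: 2 × 366 = 732
  O=O: 3 × 510 = 1530
  Σ(broken) = 4692 kJ
Bonds formed (products):
  C=O: 4 × 776 = 3104
  O-H: 6 × 480 = 2880
  Σ(formed) = 5984 kJ
ΔH = Σ(broken) − Σ(formed) = 4692 − 5984 = −1292 kJ
For 3× the reaction as written: 3 × (−1292) = −3876 kJ

ΔH = −3876 kJ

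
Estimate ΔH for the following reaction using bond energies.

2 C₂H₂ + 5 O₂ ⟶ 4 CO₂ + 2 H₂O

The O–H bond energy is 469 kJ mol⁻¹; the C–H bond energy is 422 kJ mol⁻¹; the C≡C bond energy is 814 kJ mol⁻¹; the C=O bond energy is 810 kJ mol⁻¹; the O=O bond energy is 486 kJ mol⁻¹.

Bonds broken (reactants):
  C≡C: 2 × 814 = 1628
  C–H: 4 × 422 = 1688
  O=O: 5 × 486 = 2430
  Σ(broken) = 5746 kJ
Bonds formed (products):
  C=O: 8 × 810 = 6480
  O–H: 4 × 469 = 1876
  Σ(formed) = 8356 kJ
ΔH = Σ(broken) − Σ(formed) = 5746 − 8356 = −2610 kJ

ΔH ≈ −2610 kJ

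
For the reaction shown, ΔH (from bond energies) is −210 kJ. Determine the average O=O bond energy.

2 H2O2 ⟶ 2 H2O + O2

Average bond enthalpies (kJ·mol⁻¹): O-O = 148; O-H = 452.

D(O=O) ≈ 506 kJ/mol

Let D be the O=O bond energy.
Σ(broken) = 4×452 + 2×148 = 2104
Σ(formed) = 4×452 + 1×D = 1808 + D
ΔH = Σ(broken) − Σ(formed) = (2104) − (1808 + D) = +296 − D
Setting this equal to −210 kJ gives D = 506 kJ/mol.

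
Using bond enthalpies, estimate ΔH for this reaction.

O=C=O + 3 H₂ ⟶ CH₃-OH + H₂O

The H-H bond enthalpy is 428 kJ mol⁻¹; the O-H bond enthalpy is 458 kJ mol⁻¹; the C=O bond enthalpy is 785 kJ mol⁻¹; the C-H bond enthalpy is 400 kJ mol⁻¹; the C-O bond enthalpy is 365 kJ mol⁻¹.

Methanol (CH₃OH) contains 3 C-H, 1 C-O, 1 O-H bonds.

ΔH ≈ −85 kJ

Bonds broken (reactants):
  C=O: 2 × 785 = 1570
  H-H: 3 × 428 = 1284
  Σ(broken) = 2854 kJ
Bonds formed (products):
  C-H: 3 × 400 = 1200
  C-O: 1 × 365 = 365
  O-H: 3 × 458 = 1374
  Σ(formed) = 2939 kJ
ΔH = Σ(broken) − Σ(formed) = 2854 − 2939 = −85 kJ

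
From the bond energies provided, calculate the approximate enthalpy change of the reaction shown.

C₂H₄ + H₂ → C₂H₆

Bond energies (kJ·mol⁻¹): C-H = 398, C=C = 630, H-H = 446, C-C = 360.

Bonds broken (reactants):
  C-H: 4 × 398 = 1592
  C=C: 1 × 630 = 630
  H-H: 1 × 446 = 446
  Σ(broken) = 2668 kJ
Bonds formed (products):
  C-C: 1 × 360 = 360
  C-H: 6 × 398 = 2388
  Σ(formed) = 2748 kJ
ΔH = Σ(broken) − Σ(formed) = 2668 − 2748 = −80 kJ

ΔH ≈ −80 kJ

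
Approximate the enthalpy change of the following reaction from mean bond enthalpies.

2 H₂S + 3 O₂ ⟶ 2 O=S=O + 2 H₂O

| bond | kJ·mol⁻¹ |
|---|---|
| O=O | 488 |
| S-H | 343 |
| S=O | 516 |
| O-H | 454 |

Bonds broken (reactants):
  O=O: 3 × 488 = 1464
  S-H: 4 × 343 = 1372
  Σ(broken) = 2836 kJ
Bonds formed (products):
  O-H: 4 × 454 = 1816
  S=O: 4 × 516 = 2064
  Σ(formed) = 3880 kJ
ΔH = Σ(broken) − Σ(formed) = 2836 − 3880 = −1044 kJ

ΔH ≈ −1044 kJ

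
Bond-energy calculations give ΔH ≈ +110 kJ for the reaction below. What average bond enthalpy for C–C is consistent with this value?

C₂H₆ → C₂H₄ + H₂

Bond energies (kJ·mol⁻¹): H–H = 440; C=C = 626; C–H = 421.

Let D be the C–C bond energy.
Σ(broken) = 1×D + 6×421 = 2526 + D
Σ(formed) = 4×421 + 1×626 + 1×440 = 2750
ΔH = Σ(broken) − Σ(formed) = (2526 + D) − (2750) = −224 + D
Setting this equal to +110 kJ gives D = 334 kJ/mol.

D(C–C) ≈ 334 kJ/mol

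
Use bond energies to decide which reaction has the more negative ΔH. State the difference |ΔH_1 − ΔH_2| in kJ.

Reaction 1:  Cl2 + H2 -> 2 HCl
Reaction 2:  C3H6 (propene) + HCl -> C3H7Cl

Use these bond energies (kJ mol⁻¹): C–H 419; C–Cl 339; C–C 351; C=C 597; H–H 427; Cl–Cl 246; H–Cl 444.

Reaction 1, by 147 kJ

Reaction 1:
  Bonds broken (reactants):
    Cl–Cl: 1 × 246 = 246
    H–H: 1 × 427 = 427
    Σ(broken) = 673 kJ
  Bonds formed (products):
    H–Cl: 2 × 444 = 888
    Σ(formed) = 888 kJ
  ΔH_1 = 673 − 888 = −215 kJ
Reaction 2:
  Bonds broken (reactants):
    C–C: 1 × 351 = 351
    C–H: 6 × 419 = 2514
    C=C: 1 × 597 = 597
    H–Cl: 1 × 444 = 444
    Σ(broken) = 3906 kJ
  Bonds formed (products):
    C–C: 2 × 351 = 702
    C–Cl: 1 × 339 = 339
    C–H: 7 × 419 = 2933
    Σ(formed) = 3974 kJ
  ΔH_2 = 3906 − 3974 = −68 kJ
ΔH_1 − ΔH_2 = −147 kJ, so reaction 1 has the more negative ΔH; |ΔH_1 − ΔH_2| = 147 kJ.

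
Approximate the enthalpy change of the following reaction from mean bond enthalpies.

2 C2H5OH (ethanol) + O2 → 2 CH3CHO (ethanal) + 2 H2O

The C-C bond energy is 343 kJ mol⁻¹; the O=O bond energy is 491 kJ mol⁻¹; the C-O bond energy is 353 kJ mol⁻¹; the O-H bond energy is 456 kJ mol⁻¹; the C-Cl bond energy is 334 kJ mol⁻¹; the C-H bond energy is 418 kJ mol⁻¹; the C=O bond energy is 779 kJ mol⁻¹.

ΔH ≈ −437 kJ

Bonds broken (reactants):
  C-C: 2 × 343 = 686
  C-H: 10 × 418 = 4180
  C-O: 2 × 353 = 706
  O-H: 2 × 456 = 912
  O=O: 1 × 491 = 491
  Σ(broken) = 6975 kJ
Bonds formed (products):
  C-C: 2 × 343 = 686
  C-H: 8 × 418 = 3344
  C=O: 2 × 779 = 1558
  O-H: 4 × 456 = 1824
  Σ(formed) = 7412 kJ
ΔH = Σ(broken) − Σ(formed) = 6975 − 7412 = −437 kJ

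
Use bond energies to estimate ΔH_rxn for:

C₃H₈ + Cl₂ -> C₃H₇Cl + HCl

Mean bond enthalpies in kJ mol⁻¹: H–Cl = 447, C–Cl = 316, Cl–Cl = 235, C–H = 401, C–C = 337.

Bonds broken (reactants):
  C–C: 2 × 337 = 674
  C–H: 8 × 401 = 3208
  Cl–Cl: 1 × 235 = 235
  Σ(broken) = 4117 kJ
Bonds formed (products):
  C–C: 2 × 337 = 674
  C–Cl: 1 × 316 = 316
  C–H: 7 × 401 = 2807
  H–Cl: 1 × 447 = 447
  Σ(formed) = 4244 kJ
ΔH = Σ(broken) − Σ(formed) = 4117 − 4244 = −127 kJ

ΔH ≈ −127 kJ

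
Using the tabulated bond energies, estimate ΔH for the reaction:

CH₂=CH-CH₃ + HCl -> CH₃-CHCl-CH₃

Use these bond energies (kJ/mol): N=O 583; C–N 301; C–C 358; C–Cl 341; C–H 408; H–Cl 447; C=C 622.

Bonds broken (reactants):
  C–C: 1 × 358 = 358
  C–H: 6 × 408 = 2448
  C=C: 1 × 622 = 622
  H–Cl: 1 × 447 = 447
  Σ(broken) = 3875 kJ
Bonds formed (products):
  C–C: 2 × 358 = 716
  C–Cl: 1 × 341 = 341
  C–H: 7 × 408 = 2856
  Σ(formed) = 3913 kJ
ΔH = Σ(broken) − Σ(formed) = 3875 − 3913 = −38 kJ

ΔH ≈ −38 kJ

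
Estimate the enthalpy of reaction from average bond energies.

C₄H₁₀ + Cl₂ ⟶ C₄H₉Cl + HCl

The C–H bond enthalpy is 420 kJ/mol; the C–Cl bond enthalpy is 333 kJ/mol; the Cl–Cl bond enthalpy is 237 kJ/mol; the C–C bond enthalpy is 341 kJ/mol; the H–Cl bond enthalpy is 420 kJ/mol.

Bonds broken (reactants):
  C–C: 3 × 341 = 1023
  C–H: 10 × 420 = 4200
  Cl–Cl: 1 × 237 = 237
  Σ(broken) = 5460 kJ
Bonds formed (products):
  C–C: 3 × 341 = 1023
  C–Cl: 1 × 333 = 333
  C–H: 9 × 420 = 3780
  H–Cl: 1 × 420 = 420
  Σ(formed) = 5556 kJ
ΔH = Σ(broken) − Σ(formed) = 5460 − 5556 = −96 kJ

ΔH ≈ −96 kJ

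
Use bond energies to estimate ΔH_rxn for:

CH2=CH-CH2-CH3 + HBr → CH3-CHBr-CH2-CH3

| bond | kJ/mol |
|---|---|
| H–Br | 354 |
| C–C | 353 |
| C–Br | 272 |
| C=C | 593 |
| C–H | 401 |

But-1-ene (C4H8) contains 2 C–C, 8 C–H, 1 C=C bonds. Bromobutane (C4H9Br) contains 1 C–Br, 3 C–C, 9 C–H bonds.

Bonds broken (reactants):
  C–C: 2 × 353 = 706
  C–H: 8 × 401 = 3208
  C=C: 1 × 593 = 593
  H–Br: 1 × 354 = 354
  Σ(broken) = 4861 kJ
Bonds formed (products):
  C–Br: 1 × 272 = 272
  C–C: 3 × 353 = 1059
  C–H: 9 × 401 = 3609
  Σ(formed) = 4940 kJ
ΔH = Σ(broken) − Σ(formed) = 4861 − 4940 = −79 kJ

ΔH ≈ −79 kJ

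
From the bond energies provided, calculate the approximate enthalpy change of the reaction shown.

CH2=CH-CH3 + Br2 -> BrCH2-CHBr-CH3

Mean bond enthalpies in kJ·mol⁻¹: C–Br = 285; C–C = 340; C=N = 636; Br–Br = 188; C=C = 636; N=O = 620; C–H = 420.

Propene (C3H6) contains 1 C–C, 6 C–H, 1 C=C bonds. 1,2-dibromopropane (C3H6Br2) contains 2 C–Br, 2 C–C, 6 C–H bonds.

Bonds broken (reactants):
  Br–Br: 1 × 188 = 188
  C–C: 1 × 340 = 340
  C–H: 6 × 420 = 2520
  C=C: 1 × 636 = 636
  Σ(broken) = 3684 kJ
Bonds formed (products):
  C–Br: 2 × 285 = 570
  C–C: 2 × 340 = 680
  C–H: 6 × 420 = 2520
  Σ(formed) = 3770 kJ
ΔH = Σ(broken) − Σ(formed) = 3684 − 3770 = −86 kJ

ΔH ≈ −86 kJ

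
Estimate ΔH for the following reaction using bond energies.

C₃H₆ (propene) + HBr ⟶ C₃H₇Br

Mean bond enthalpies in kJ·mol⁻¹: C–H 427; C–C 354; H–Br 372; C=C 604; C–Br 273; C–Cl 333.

Bonds broken (reactants):
  C–C: 1 × 354 = 354
  C–H: 6 × 427 = 2562
  C=C: 1 × 604 = 604
  H–Br: 1 × 372 = 372
  Σ(broken) = 3892 kJ
Bonds formed (products):
  C–Br: 1 × 273 = 273
  C–C: 2 × 354 = 708
  C–H: 7 × 427 = 2989
  Σ(formed) = 3970 kJ
ΔH = Σ(broken) − Σ(formed) = 3892 − 3970 = −78 kJ

ΔH ≈ −78 kJ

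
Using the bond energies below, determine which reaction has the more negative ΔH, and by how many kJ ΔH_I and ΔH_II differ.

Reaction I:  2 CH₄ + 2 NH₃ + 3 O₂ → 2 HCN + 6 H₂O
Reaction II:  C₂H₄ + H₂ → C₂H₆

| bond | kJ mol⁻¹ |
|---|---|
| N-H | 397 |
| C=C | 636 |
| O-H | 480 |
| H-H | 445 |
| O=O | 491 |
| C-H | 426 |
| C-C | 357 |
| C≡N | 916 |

Reaction I:
  Bonds broken (reactants):
    C-H: 8 × 426 = 3408
    N-H: 6 × 397 = 2382
    O=O: 3 × 491 = 1473
    Σ(broken) = 7263 kJ
  Bonds formed (products):
    C≡N: 2 × 916 = 1832
    C-H: 2 × 426 = 852
    O-H: 12 × 480 = 5760
    Σ(formed) = 8444 kJ
  ΔH_I = 7263 − 8444 = −1181 kJ
Reaction II:
  Bonds broken (reactants):
    C-H: 4 × 426 = 1704
    C=C: 1 × 636 = 636
    H-H: 1 × 445 = 445
    Σ(broken) = 2785 kJ
  Bonds formed (products):
    C-C: 1 × 357 = 357
    C-H: 6 × 426 = 2556
    Σ(formed) = 2913 kJ
  ΔH_II = 2785 − 2913 = −128 kJ
ΔH_I − ΔH_II = −1053 kJ, so reaction I has the more negative ΔH; |ΔH_I − ΔH_II| = 1053 kJ.

Reaction I, by 1053 kJ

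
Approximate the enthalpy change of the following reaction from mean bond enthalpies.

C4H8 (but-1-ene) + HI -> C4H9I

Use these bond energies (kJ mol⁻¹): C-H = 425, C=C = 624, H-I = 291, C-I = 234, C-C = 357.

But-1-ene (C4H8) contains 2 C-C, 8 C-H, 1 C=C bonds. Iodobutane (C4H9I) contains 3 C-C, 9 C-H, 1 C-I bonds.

Bonds broken (reactants):
  C-C: 2 × 357 = 714
  C-H: 8 × 425 = 3400
  C=C: 1 × 624 = 624
  H-I: 1 × 291 = 291
  Σ(broken) = 5029 kJ
Bonds formed (products):
  C-C: 3 × 357 = 1071
  C-H: 9 × 425 = 3825
  C-I: 1 × 234 = 234
  Σ(formed) = 5130 kJ
ΔH = Σ(broken) − Σ(formed) = 5029 − 5130 = −101 kJ

ΔH ≈ −101 kJ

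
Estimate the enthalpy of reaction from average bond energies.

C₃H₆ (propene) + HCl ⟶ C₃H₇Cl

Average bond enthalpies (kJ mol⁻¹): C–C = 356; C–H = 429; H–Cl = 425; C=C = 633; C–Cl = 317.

ΔH ≈ −44 kJ

Bonds broken (reactants):
  C–C: 1 × 356 = 356
  C–H: 6 × 429 = 2574
  C=C: 1 × 633 = 633
  H–Cl: 1 × 425 = 425
  Σ(broken) = 3988 kJ
Bonds formed (products):
  C–C: 2 × 356 = 712
  C–Cl: 1 × 317 = 317
  C–H: 7 × 429 = 3003
  Σ(formed) = 4032 kJ
ΔH = Σ(broken) − Σ(formed) = 3988 − 4032 = −44 kJ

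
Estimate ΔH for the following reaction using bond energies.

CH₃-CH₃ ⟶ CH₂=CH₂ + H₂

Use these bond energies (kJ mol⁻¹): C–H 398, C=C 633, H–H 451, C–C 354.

Bonds broken (reactants):
  C–C: 1 × 354 = 354
  C–H: 6 × 398 = 2388
  Σ(broken) = 2742 kJ
Bonds formed (products):
  C–H: 4 × 398 = 1592
  C=C: 1 × 633 = 633
  H–H: 1 × 451 = 451
  Σ(formed) = 2676 kJ
ΔH = Σ(broken) − Σ(formed) = 2742 − 2676 = +66 kJ

ΔH ≈ +66 kJ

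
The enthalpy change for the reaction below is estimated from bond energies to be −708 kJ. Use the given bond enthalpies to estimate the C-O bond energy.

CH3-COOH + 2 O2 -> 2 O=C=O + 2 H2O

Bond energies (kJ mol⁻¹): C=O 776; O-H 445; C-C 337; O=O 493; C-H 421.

D(C-O) ≈ 369 kJ/mol

Let D be the C-O bond energy.
Σ(broken) = 1×337 + 3×421 + 1×D + 1×776 + 1×445 + 2×493 = 3807 + D
Σ(formed) = 4×776 + 4×445 = 4884
ΔH = Σ(broken) − Σ(formed) = (3807 + D) − (4884) = −1077 + D
Setting this equal to −708 kJ gives D = 369 kJ/mol.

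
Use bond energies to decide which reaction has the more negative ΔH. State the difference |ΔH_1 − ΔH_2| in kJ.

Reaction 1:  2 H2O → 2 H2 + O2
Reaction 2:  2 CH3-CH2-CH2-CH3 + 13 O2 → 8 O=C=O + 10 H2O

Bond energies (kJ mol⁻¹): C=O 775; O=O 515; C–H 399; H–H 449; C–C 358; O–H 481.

Reaction 1:
  Bonds broken (reactants):
    O–H: 4 × 481 = 1924
    Σ(broken) = 1924 kJ
  Bonds formed (products):
    H–H: 2 × 449 = 898
    O=O: 1 × 515 = 515
    Σ(formed) = 1413 kJ
  ΔH_1 = 1924 − 1413 = +511 kJ
Reaction 2:
  Bonds broken (reactants):
    C–C: 6 × 358 = 2148
    C–H: 20 × 399 = 7980
    O=O: 13 × 515 = 6695
    Σ(broken) = 16823 kJ
  Bonds formed (products):
    C=O: 16 × 775 = 12400
    O–H: 20 × 481 = 9620
    Σ(formed) = 22020 kJ
  ΔH_2 = 16823 − 22020 = −5197 kJ
ΔH_1 − ΔH_2 = +5708 kJ, so reaction 2 has the more negative ΔH; |ΔH_1 − ΔH_2| = 5708 kJ.

Reaction 2, by 5708 kJ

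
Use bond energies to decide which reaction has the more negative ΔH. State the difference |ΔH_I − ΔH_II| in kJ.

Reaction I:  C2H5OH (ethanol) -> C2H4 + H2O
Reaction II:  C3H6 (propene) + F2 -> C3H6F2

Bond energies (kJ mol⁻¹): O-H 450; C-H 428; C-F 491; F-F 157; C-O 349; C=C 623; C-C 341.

Reaction II, by 588 kJ

Reaction I:
  Bonds broken (reactants):
    C-C: 1 × 341 = 341
    C-H: 5 × 428 = 2140
    C-O: 1 × 349 = 349
    O-H: 1 × 450 = 450
    Σ(broken) = 3280 kJ
  Bonds formed (products):
    C-H: 4 × 428 = 1712
    C=C: 1 × 623 = 623
    O-H: 2 × 450 = 900
    Σ(formed) = 3235 kJ
  ΔH_I = 3280 − 3235 = +45 kJ
Reaction II:
  Bonds broken (reactants):
    C-C: 1 × 341 = 341
    C-H: 6 × 428 = 2568
    C=C: 1 × 623 = 623
    F-F: 1 × 157 = 157
    Σ(broken) = 3689 kJ
  Bonds formed (products):
    C-C: 2 × 341 = 682
    C-F: 2 × 491 = 982
    C-H: 6 × 428 = 2568
    Σ(formed) = 4232 kJ
  ΔH_II = 3689 − 4232 = −543 kJ
ΔH_I − ΔH_II = +588 kJ, so reaction II has the more negative ΔH; |ΔH_I − ΔH_II| = 588 kJ.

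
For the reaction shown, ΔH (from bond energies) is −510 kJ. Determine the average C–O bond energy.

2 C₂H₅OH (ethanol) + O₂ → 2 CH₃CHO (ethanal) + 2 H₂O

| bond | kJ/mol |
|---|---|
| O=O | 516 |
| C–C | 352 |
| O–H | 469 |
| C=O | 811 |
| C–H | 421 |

D(C–O) ≈ 346 kJ/mol

Let D be the C–O bond energy.
Σ(broken) = 2×352 + 10×421 + 2×D + 2×469 + 1×516 = 6368 + 2D
Σ(formed) = 2×352 + 8×421 + 2×811 + 4×469 = 7570
ΔH = Σ(broken) − Σ(formed) = (6368 + 2D) − (7570) = −1202 + 2D
Setting this equal to −510 kJ gives 2D = 692, so D = 346 kJ/mol.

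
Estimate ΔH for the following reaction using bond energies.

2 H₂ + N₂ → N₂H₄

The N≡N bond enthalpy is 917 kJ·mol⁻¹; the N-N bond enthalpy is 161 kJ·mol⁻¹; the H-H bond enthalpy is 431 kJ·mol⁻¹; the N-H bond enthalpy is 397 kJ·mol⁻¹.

ΔH ≈ +30 kJ

Bonds broken (reactants):
  H-H: 2 × 431 = 862
  N≡N: 1 × 917 = 917
  Σ(broken) = 1779 kJ
Bonds formed (products):
  N-H: 4 × 397 = 1588
  N-N: 1 × 161 = 161
  Σ(formed) = 1749 kJ
ΔH = Σ(broken) − Σ(formed) = 1779 − 1749 = +30 kJ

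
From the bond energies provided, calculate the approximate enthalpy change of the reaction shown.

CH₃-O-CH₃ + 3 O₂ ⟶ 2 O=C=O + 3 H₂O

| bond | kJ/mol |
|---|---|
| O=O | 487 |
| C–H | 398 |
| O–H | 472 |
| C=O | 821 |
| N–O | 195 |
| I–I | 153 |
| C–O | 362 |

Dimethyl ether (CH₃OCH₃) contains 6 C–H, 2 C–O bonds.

ΔH ≈ −1543 kJ

Bonds broken (reactants):
  C–H: 6 × 398 = 2388
  C–O: 2 × 362 = 724
  O=O: 3 × 487 = 1461
  Σ(broken) = 4573 kJ
Bonds formed (products):
  C=O: 4 × 821 = 3284
  O–H: 6 × 472 = 2832
  Σ(formed) = 6116 kJ
ΔH = Σ(broken) − Σ(formed) = 4573 − 6116 = −1543 kJ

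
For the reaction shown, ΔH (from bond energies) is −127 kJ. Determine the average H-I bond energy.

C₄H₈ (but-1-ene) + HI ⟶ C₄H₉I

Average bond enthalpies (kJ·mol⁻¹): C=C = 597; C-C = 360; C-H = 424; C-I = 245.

D(H-I) ≈ 305 kJ/mol

Let D be the H-I bond energy.
Σ(broken) = 2×360 + 8×424 + 1×597 + 1×D = 4709 + D
Σ(formed) = 3×360 + 9×424 + 1×245 = 5141
ΔH = Σ(broken) − Σ(formed) = (4709 + D) − (5141) = −432 + D
Setting this equal to −127 kJ gives D = 305 kJ/mol.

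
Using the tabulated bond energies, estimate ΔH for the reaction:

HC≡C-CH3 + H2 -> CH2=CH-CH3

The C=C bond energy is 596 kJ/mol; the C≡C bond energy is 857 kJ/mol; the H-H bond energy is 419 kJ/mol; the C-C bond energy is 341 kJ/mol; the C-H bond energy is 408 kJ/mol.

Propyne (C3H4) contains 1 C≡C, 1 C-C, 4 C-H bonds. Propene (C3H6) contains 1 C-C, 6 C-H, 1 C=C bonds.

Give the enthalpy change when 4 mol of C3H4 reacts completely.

Bonds broken (reactants):
  C≡C: 1 × 857 = 857
  C-C: 1 × 341 = 341
  C-H: 4 × 408 = 1632
  H-H: 1 × 419 = 419
  Σ(broken) = 3249 kJ
Bonds formed (products):
  C-C: 1 × 341 = 341
  C-H: 6 × 408 = 2448
  C=C: 1 × 596 = 596
  Σ(formed) = 3385 kJ
ΔH = Σ(broken) − Σ(formed) = 3249 − 3385 = −136 kJ
For 4× the reaction as written: 4 × (−136) = −544 kJ

ΔH = −544 kJ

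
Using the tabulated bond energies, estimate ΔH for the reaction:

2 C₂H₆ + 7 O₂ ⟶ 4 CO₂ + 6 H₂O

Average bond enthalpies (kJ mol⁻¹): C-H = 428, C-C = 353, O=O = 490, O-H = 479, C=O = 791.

Bonds broken (reactants):
  C-C: 2 × 353 = 706
  C-H: 12 × 428 = 5136
  O=O: 7 × 490 = 3430
  Σ(broken) = 9272 kJ
Bonds formed (products):
  C=O: 8 × 791 = 6328
  O-H: 12 × 479 = 5748
  Σ(formed) = 12076 kJ
ΔH = Σ(broken) − Σ(formed) = 9272 − 12076 = −2804 kJ

ΔH ≈ −2804 kJ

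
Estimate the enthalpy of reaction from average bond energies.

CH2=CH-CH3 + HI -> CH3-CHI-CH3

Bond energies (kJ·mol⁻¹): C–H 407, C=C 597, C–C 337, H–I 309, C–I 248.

Bonds broken (reactants):
  C–C: 1 × 337 = 337
  C–H: 6 × 407 = 2442
  C=C: 1 × 597 = 597
  H–I: 1 × 309 = 309
  Σ(broken) = 3685 kJ
Bonds formed (products):
  C–C: 2 × 337 = 674
  C–H: 7 × 407 = 2849
  C–I: 1 × 248 = 248
  Σ(formed) = 3771 kJ
ΔH = Σ(broken) − Σ(formed) = 3685 − 3771 = −86 kJ

ΔH ≈ −86 kJ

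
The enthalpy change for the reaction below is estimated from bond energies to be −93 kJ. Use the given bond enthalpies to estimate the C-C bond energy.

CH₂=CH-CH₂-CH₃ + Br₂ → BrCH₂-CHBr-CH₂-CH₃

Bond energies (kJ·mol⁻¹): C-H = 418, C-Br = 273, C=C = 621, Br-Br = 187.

D(C-C) ≈ 355 kJ/mol

Let D be the C-C bond energy.
Σ(broken) = 1×187 + 2×D + 8×418 + 1×621 = 4152 + 2D
Σ(formed) = 2×273 + 3×D + 8×418 = 3890 + 3D
ΔH = Σ(broken) − Σ(formed) = (4152 + 2D) − (3890 + 3D) = +262 − D
Setting this equal to −93 kJ gives D = 355 kJ/mol.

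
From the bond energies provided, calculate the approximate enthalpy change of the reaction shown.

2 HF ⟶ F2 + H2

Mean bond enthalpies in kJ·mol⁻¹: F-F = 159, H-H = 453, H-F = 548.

ΔH ≈ +484 kJ

Bonds broken (reactants):
  H-F: 2 × 548 = 1096
  Σ(broken) = 1096 kJ
Bonds formed (products):
  F-F: 1 × 159 = 159
  H-H: 1 × 453 = 453
  Σ(formed) = 612 kJ
ΔH = Σ(broken) − Σ(formed) = 1096 − 612 = +484 kJ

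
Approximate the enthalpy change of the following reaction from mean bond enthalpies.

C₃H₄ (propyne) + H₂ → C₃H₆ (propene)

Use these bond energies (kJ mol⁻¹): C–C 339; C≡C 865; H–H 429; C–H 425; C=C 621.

Bonds broken (reactants):
  C≡C: 1 × 865 = 865
  C–C: 1 × 339 = 339
  C–H: 4 × 425 = 1700
  H–H: 1 × 429 = 429
  Σ(broken) = 3333 kJ
Bonds formed (products):
  C–C: 1 × 339 = 339
  C–H: 6 × 425 = 2550
  C=C: 1 × 621 = 621
  Σ(formed) = 3510 kJ
ΔH = Σ(broken) − Σ(formed) = 3333 − 3510 = −177 kJ

ΔH ≈ −177 kJ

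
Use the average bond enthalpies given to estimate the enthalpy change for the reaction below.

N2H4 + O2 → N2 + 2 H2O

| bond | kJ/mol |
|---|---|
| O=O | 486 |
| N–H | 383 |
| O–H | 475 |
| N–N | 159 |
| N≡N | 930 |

ΔH ≈ −653 kJ

Bonds broken (reactants):
  N–H: 4 × 383 = 1532
  N–N: 1 × 159 = 159
  O=O: 1 × 486 = 486
  Σ(broken) = 2177 kJ
Bonds formed (products):
  N≡N: 1 × 930 = 930
  O–H: 4 × 475 = 1900
  Σ(formed) = 2830 kJ
ΔH = Σ(broken) − Σ(formed) = 2177 − 2830 = −653 kJ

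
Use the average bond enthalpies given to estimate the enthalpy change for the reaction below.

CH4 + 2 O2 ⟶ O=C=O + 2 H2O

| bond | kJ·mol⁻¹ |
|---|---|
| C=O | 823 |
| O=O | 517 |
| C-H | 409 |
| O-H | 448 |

Bonds broken (reactants):
  C-H: 4 × 409 = 1636
  O=O: 2 × 517 = 1034
  Σ(broken) = 2670 kJ
Bonds formed (products):
  C=O: 2 × 823 = 1646
  O-H: 4 × 448 = 1792
  Σ(formed) = 3438 kJ
ΔH = Σ(broken) − Σ(formed) = 2670 − 3438 = −768 kJ

ΔH ≈ −768 kJ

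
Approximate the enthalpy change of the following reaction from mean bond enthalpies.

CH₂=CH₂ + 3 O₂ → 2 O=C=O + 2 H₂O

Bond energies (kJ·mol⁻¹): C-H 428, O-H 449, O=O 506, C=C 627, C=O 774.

Bonds broken (reactants):
  C-H: 4 × 428 = 1712
  C=C: 1 × 627 = 627
  O=O: 3 × 506 = 1518
  Σ(broken) = 3857 kJ
Bonds formed (products):
  C=O: 4 × 774 = 3096
  O-H: 4 × 449 = 1796
  Σ(formed) = 4892 kJ
ΔH = Σ(broken) − Σ(formed) = 3857 − 4892 = −1035 kJ

ΔH ≈ −1035 kJ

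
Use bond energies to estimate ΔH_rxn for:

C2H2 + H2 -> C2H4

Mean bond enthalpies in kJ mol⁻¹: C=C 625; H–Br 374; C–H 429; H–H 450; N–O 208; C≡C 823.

Bonds broken (reactants):
  C≡C: 1 × 823 = 823
  C–H: 2 × 429 = 858
  H–H: 1 × 450 = 450
  Σ(broken) = 2131 kJ
Bonds formed (products):
  C–H: 4 × 429 = 1716
  C=C: 1 × 625 = 625
  Σ(formed) = 2341 kJ
ΔH = Σ(broken) − Σ(formed) = 2131 − 2341 = −210 kJ

ΔH ≈ −210 kJ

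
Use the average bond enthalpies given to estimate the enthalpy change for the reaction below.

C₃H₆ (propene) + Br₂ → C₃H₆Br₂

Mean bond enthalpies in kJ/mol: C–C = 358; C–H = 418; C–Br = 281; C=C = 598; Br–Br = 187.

Bonds broken (reactants):
  Br–Br: 1 × 187 = 187
  C–C: 1 × 358 = 358
  C–H: 6 × 418 = 2508
  C=C: 1 × 598 = 598
  Σ(broken) = 3651 kJ
Bonds formed (products):
  C–Br: 2 × 281 = 562
  C–C: 2 × 358 = 716
  C–H: 6 × 418 = 2508
  Σ(formed) = 3786 kJ
ΔH = Σ(broken) − Σ(formed) = 3651 − 3786 = −135 kJ

ΔH ≈ −135 kJ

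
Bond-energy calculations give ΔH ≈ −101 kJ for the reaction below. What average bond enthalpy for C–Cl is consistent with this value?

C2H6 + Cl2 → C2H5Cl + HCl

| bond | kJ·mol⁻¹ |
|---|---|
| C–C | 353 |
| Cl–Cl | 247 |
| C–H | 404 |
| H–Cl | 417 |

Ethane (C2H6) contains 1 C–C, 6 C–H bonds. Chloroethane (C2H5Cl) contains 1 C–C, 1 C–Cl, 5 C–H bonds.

D(C–Cl) ≈ 335 kJ/mol

Let D be the C–Cl bond energy.
Σ(broken) = 1×353 + 6×404 + 1×247 = 3024
Σ(formed) = 1×353 + 1×D + 5×404 + 1×417 = 2790 + D
ΔH = Σ(broken) − Σ(formed) = (3024) − (2790 + D) = +234 − D
Setting this equal to −101 kJ gives D = 335 kJ/mol.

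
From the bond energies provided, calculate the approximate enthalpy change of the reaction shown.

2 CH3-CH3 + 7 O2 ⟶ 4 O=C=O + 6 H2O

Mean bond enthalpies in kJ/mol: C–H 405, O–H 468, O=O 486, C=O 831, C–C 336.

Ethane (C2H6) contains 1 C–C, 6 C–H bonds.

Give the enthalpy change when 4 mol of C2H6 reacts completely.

ΔH = −6660 kJ

Bonds broken (reactants):
  C–C: 2 × 336 = 672
  C–H: 12 × 405 = 4860
  O=O: 7 × 486 = 3402
  Σ(broken) = 8934 kJ
Bonds formed (products):
  C=O: 8 × 831 = 6648
  O–H: 12 × 468 = 5616
  Σ(formed) = 12264 kJ
ΔH = Σ(broken) − Σ(formed) = 8934 − 12264 = −3330 kJ
For 2× the reaction as written: 2 × (−3330) = −6660 kJ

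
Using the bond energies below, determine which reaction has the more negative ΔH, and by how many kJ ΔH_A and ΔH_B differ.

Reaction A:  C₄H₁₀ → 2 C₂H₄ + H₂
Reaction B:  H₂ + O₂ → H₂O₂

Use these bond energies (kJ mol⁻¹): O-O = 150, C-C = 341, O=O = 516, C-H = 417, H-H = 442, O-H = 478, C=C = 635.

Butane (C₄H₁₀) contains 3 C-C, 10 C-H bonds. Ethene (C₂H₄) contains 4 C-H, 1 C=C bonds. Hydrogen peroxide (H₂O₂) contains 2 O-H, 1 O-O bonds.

Reaction B, by 293 kJ

Reaction A:
  Bonds broken (reactants):
    C-C: 3 × 341 = 1023
    C-H: 10 × 417 = 4170
    Σ(broken) = 5193 kJ
  Bonds formed (products):
    C-H: 8 × 417 = 3336
    C=C: 2 × 635 = 1270
    H-H: 1 × 442 = 442
    Σ(formed) = 5048 kJ
  ΔH_A = 5193 − 5048 = +145 kJ
Reaction B:
  Bonds broken (reactants):
    H-H: 1 × 442 = 442
    O=O: 1 × 516 = 516
    Σ(broken) = 958 kJ
  Bonds formed (products):
    O-H: 2 × 478 = 956
    O-O: 1 × 150 = 150
    Σ(formed) = 1106 kJ
  ΔH_B = 958 − 1106 = −148 kJ
ΔH_A − ΔH_B = +293 kJ, so reaction B has the more negative ΔH; |ΔH_A − ΔH_B| = 293 kJ.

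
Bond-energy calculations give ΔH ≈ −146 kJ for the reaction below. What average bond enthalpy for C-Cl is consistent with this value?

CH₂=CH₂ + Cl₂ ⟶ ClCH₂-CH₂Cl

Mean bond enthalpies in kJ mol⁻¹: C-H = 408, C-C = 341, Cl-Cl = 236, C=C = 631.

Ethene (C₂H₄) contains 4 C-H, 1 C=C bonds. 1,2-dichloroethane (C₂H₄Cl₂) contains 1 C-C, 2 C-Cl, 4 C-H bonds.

Let D be the C-Cl bond energy.
Σ(broken) = 4×408 + 1×631 + 1×236 = 2499
Σ(formed) = 1×341 + 2×D + 4×408 = 1973 + 2D
ΔH = Σ(broken) − Σ(formed) = (2499) − (1973 + 2D) = +526 − 2D
Setting this equal to −146 kJ gives 2D = 672, so D = 336 kJ/mol.

D(C-Cl) ≈ 336 kJ/mol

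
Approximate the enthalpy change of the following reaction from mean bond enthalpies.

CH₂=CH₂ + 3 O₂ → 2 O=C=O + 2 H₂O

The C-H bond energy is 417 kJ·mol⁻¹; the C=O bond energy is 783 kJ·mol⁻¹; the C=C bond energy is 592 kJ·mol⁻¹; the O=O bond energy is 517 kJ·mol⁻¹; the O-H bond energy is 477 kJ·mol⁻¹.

Bonds broken (reactants):
  C-H: 4 × 417 = 1668
  C=C: 1 × 592 = 592
  O=O: 3 × 517 = 1551
  Σ(broken) = 3811 kJ
Bonds formed (products):
  C=O: 4 × 783 = 3132
  O-H: 4 × 477 = 1908
  Σ(formed) = 5040 kJ
ΔH = Σ(broken) − Σ(formed) = 3811 − 5040 = −1229 kJ

ΔH ≈ −1229 kJ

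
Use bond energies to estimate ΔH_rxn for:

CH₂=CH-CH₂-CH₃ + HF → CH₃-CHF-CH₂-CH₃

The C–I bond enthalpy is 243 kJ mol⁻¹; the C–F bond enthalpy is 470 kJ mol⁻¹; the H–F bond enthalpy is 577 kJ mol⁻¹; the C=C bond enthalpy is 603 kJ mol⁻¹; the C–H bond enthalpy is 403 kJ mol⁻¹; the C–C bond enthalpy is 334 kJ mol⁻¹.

ΔH ≈ −27 kJ

Bonds broken (reactants):
  C–C: 2 × 334 = 668
  C–H: 8 × 403 = 3224
  C=C: 1 × 603 = 603
  H–F: 1 × 577 = 577
  Σ(broken) = 5072 kJ
Bonds formed (products):
  C–C: 3 × 334 = 1002
  C–F: 1 × 470 = 470
  C–H: 9 × 403 = 3627
  Σ(formed) = 5099 kJ
ΔH = Σ(broken) − Σ(formed) = 5072 − 5099 = −27 kJ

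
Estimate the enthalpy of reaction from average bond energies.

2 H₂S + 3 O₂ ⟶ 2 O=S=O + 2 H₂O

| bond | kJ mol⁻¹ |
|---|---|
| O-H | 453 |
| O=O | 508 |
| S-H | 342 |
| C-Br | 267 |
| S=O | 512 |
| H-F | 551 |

ΔH ≈ −968 kJ

Bonds broken (reactants):
  O=O: 3 × 508 = 1524
  S-H: 4 × 342 = 1368
  Σ(broken) = 2892 kJ
Bonds formed (products):
  O-H: 4 × 453 = 1812
  S=O: 4 × 512 = 2048
  Σ(formed) = 3860 kJ
ΔH = Σ(broken) − Σ(formed) = 2892 − 3860 = −968 kJ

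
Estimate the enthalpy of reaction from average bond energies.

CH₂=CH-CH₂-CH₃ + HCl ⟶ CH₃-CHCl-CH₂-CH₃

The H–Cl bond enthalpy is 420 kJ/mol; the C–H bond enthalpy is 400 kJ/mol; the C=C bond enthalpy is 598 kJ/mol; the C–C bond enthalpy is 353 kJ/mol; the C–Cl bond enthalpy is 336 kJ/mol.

Bonds broken (reactants):
  C–C: 2 × 353 = 706
  C–H: 8 × 400 = 3200
  C=C: 1 × 598 = 598
  H–Cl: 1 × 420 = 420
  Σ(broken) = 4924 kJ
Bonds formed (products):
  C–C: 3 × 353 = 1059
  C–Cl: 1 × 336 = 336
  C–H: 9 × 400 = 3600
  Σ(formed) = 4995 kJ
ΔH = Σ(broken) − Σ(formed) = 4924 − 4995 = −71 kJ

ΔH ≈ −71 kJ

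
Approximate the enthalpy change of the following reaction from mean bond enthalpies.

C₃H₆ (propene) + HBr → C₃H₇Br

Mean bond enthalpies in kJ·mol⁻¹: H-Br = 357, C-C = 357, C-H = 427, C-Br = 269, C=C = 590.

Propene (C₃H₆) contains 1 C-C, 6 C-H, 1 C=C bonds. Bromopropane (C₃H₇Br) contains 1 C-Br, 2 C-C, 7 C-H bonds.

ΔH ≈ −106 kJ

Bonds broken (reactants):
  C-C: 1 × 357 = 357
  C-H: 6 × 427 = 2562
  C=C: 1 × 590 = 590
  H-Br: 1 × 357 = 357
  Σ(broken) = 3866 kJ
Bonds formed (products):
  C-Br: 1 × 269 = 269
  C-C: 2 × 357 = 714
  C-H: 7 × 427 = 2989
  Σ(formed) = 3972 kJ
ΔH = Σ(broken) − Σ(formed) = 3866 − 3972 = −106 kJ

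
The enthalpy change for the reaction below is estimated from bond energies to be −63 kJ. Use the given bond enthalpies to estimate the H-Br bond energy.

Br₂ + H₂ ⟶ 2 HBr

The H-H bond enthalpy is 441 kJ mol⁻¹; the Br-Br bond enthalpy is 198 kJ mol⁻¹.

Let D be the H-Br bond energy.
Σ(broken) = 1×198 + 1×441 = 639
Σ(formed) = 2×D = 2D
ΔH = Σ(broken) − Σ(formed) = (639) − (2D) = +639 − 2D
Setting this equal to −63 kJ gives 2D = 702, so D = 351 kJ/mol.

D(H-Br) ≈ 351 kJ/mol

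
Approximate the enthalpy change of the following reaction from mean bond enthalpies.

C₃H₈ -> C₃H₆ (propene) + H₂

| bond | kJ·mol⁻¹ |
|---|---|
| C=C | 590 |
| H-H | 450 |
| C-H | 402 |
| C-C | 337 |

ΔH ≈ +101 kJ

Bonds broken (reactants):
  C-C: 2 × 337 = 674
  C-H: 8 × 402 = 3216
  Σ(broken) = 3890 kJ
Bonds formed (products):
  C-C: 1 × 337 = 337
  C-H: 6 × 402 = 2412
  C=C: 1 × 590 = 590
  H-H: 1 × 450 = 450
  Σ(formed) = 3789 kJ
ΔH = Σ(broken) − Σ(formed) = 3890 − 3789 = +101 kJ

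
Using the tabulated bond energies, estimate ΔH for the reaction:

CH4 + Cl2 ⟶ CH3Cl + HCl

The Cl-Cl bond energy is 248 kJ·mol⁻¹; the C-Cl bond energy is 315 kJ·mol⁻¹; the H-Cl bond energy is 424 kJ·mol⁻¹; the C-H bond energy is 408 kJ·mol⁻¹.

ΔH ≈ −83 kJ

Bonds broken (reactants):
  C-H: 4 × 408 = 1632
  Cl-Cl: 1 × 248 = 248
  Σ(broken) = 1880 kJ
Bonds formed (products):
  C-Cl: 1 × 315 = 315
  C-H: 3 × 408 = 1224
  H-Cl: 1 × 424 = 424
  Σ(formed) = 1963 kJ
ΔH = Σ(broken) − Σ(formed) = 1880 − 1963 = −83 kJ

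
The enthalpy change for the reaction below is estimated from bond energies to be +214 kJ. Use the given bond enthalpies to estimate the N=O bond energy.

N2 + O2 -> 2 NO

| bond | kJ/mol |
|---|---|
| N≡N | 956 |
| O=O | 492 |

Let D be the N=O bond energy.
Σ(broken) = 1×956 + 1×492 = 1448
Σ(formed) = 2×D = 2D
ΔH = Σ(broken) − Σ(formed) = (1448) − (2D) = +1448 − 2D
Setting this equal to +214 kJ gives 2D = 1234, so D = 617 kJ/mol.

D(N=O) ≈ 617 kJ/mol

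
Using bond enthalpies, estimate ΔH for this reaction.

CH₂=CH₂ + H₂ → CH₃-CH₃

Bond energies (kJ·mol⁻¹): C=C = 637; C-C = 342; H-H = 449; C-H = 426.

Bonds broken (reactants):
  C-H: 4 × 426 = 1704
  C=C: 1 × 637 = 637
  H-H: 1 × 449 = 449
  Σ(broken) = 2790 kJ
Bonds formed (products):
  C-C: 1 × 342 = 342
  C-H: 6 × 426 = 2556
  Σ(formed) = 2898 kJ
ΔH = Σ(broken) − Σ(formed) = 2790 − 2898 = −108 kJ

ΔH ≈ −108 kJ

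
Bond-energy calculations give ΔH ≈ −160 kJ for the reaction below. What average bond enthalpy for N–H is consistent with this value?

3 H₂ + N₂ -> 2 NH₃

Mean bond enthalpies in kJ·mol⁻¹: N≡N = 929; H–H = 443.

Let D be the N–H bond energy.
Σ(broken) = 3×443 + 1×929 = 2258
Σ(formed) = 6×D = 6D
ΔH = Σ(broken) − Σ(formed) = (2258) − (6D) = +2258 − 6D
Setting this equal to −160 kJ gives 6D = 2418, so D = 403 kJ/mol.

D(N–H) ≈ 403 kJ/mol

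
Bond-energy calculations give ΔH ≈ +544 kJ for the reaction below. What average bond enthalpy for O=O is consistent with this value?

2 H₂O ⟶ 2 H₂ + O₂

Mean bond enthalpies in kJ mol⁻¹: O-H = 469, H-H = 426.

D(O=O) ≈ 480 kJ/mol

Let D be the O=O bond energy.
Σ(broken) = 4×469 = 1876
Σ(formed) = 2×426 + 1×D = 852 + D
ΔH = Σ(broken) − Σ(formed) = (1876) − (852 + D) = +1024 − D
Setting this equal to +544 kJ gives D = 480 kJ/mol.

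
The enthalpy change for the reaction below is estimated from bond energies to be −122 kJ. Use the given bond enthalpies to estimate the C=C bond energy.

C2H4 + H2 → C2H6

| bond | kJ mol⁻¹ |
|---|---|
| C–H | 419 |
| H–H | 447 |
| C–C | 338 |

D(C=C) ≈ 607 kJ/mol

Let D be the C=C bond energy.
Σ(broken) = 4×419 + 1×D + 1×447 = 2123 + D
Σ(formed) = 1×338 + 6×419 = 2852
ΔH = Σ(broken) − Σ(formed) = (2123 + D) − (2852) = −729 + D
Setting this equal to −122 kJ gives D = 607 kJ/mol.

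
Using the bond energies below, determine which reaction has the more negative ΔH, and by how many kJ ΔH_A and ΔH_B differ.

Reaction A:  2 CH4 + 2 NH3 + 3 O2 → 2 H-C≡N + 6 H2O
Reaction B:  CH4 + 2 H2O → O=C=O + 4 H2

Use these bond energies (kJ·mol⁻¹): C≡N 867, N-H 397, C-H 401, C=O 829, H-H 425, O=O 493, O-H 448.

Reaction A, by 881 kJ

Reaction A:
  Bonds broken (reactants):
    C-H: 8 × 401 = 3208
    N-H: 6 × 397 = 2382
    O=O: 3 × 493 = 1479
    Σ(broken) = 7069 kJ
  Bonds formed (products):
    C≡N: 2 × 867 = 1734
    C-H: 2 × 401 = 802
    O-H: 12 × 448 = 5376
    Σ(formed) = 7912 kJ
  ΔH_A = 7069 − 7912 = −843 kJ
Reaction B:
  Bonds broken (reactants):
    C-H: 4 × 401 = 1604
    O-H: 4 × 448 = 1792
    Σ(broken) = 3396 kJ
  Bonds formed (products):
    C=O: 2 × 829 = 1658
    H-H: 4 × 425 = 1700
    Σ(formed) = 3358 kJ
  ΔH_B = 3396 − 3358 = +38 kJ
ΔH_A − ΔH_B = −881 kJ, so reaction A has the more negative ΔH; |ΔH_A − ΔH_B| = 881 kJ.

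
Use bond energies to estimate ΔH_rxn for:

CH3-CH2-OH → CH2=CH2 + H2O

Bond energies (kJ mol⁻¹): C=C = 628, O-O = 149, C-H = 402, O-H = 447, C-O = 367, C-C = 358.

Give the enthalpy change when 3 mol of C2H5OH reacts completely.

ΔH = +156 kJ

Bonds broken (reactants):
  C-C: 1 × 358 = 358
  C-H: 5 × 402 = 2010
  C-O: 1 × 367 = 367
  O-H: 1 × 447 = 447
  Σ(broken) = 3182 kJ
Bonds formed (products):
  C-H: 4 × 402 = 1608
  C=C: 1 × 628 = 628
  O-H: 2 × 447 = 894
  Σ(formed) = 3130 kJ
ΔH = Σ(broken) − Σ(formed) = 3182 − 3130 = +52 kJ
For 3× the reaction as written: 3 × (+52) = +156 kJ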